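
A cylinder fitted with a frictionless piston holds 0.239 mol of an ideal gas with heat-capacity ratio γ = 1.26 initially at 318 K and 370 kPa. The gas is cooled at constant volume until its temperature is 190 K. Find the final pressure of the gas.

221 kPa

V₁ = nRT₁/P₁ = 0.239×8.314×318/370 = 1.71 L.
Isochoric: V stays 1.71 L; P/T = const ⇒ T₂ = 190 K, P₂ = 221 kPa.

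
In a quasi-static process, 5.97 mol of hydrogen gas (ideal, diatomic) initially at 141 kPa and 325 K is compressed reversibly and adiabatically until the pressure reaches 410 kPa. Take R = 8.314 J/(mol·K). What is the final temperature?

V₁ = nRT₁/P₁ = 5.97×8.314×325/141 = 114 L.
Adiabatic: T₂/T₁ = (P₂/P₁)^((γ−1)/γ) ⇒ T₂ = 325×(2.91)^0.286 = 441 K; V₂ = 53.4 L.

441 K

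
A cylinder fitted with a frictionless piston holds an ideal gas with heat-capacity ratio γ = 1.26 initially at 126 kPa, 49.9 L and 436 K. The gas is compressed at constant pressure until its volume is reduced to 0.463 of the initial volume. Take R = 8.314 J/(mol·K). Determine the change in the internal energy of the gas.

-13000 J

n = P₁V₁/(RT₁) = 126×49.9/(8.314×436) = 1.73 mol.
Isobaric: P stays 126 kPa; V/T = const ⇒ T₂ = 202 K, V₂ = 23.1 L.
For an ideal gas ΔU = nCvΔT with Cv = R/(γ−1) = 32.0 J/(mol·K).
ΔU = 1.73×32.0×(202−436) = -13000 J.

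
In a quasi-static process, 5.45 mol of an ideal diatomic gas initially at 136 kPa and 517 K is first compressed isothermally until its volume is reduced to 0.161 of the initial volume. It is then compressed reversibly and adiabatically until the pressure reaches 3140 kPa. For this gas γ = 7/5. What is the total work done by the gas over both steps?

V₁ = nRT₁/P₁ = 5.45×8.314×517/136 = 172 L.
Step 1 — Isothermal: T stays 517 K; PV = const ⇒ V₂ = 27.7 L, P₂ = 845 kPa.
ΔU = 0 (ideal gas, T constant).
W = nRT ln(V₂/V₁) = 5.45×8.314×517×ln(0.161) = -42800 J.
Q = ΔU + W = -42800 J.
State after step 1: P = 845 kPa, V = 27.7 L, T = 517 K.
Step 2 — Adiabatic: T₂/T₁ = (P₂/P₁)^((γ−1)/γ) ⇒ T₂ = 517×(3.72)^0.286 = 752 K; V₂ = 10.9 L.
ΔU = nCvΔT = 5.45×20.8×(752−517) = 26700 J.
Q = 0 for an adiabatic process, so W = −ΔU = -26700 J.
Net over both steps: W = -69400 J, Q = -42800 J, ΔU = 26700 J.

-69400 J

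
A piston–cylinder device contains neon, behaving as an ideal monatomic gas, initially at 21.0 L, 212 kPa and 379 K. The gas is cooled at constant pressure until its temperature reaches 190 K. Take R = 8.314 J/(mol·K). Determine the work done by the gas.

n = P₁V₁/(RT₁) = 212×21.0/(8.314×379) = 1.41 mol.
Isobaric: P stays 212 kPa; V/T = const ⇒ T₂ = 190 K, V₂ = 10.5 L.
W = PΔV = 212×(10.5−21.0) kPa·L = -2220 J.

-2220 J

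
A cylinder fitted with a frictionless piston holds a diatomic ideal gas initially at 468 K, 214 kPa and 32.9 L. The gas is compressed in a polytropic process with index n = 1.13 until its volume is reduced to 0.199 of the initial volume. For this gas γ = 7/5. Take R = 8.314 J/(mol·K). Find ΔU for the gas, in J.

n = P₁V₁/(RT₁) = 214×32.9/(8.314×468) = 1.81 mol.
Polytropic n=1.13: T₂ = T₁(V₁/V₂)^(n−1) = 468×(5.03)^0.13 = 577 K; P₂ = P₁(V₁/V₂)^n = 1330 kPa.
For an ideal gas ΔU = nCvΔT with Cv = (5/2)R = 20.8 J/(mol·K).
ΔU = 1.81×20.8×(577−468) = 4110 J.

4110 J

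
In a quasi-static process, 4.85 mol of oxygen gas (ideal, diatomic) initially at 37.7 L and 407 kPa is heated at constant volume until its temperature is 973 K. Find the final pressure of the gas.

1040 kPa

T₁ = P₁V₁/(nR) = 407×37.7/(4.85×8.314) = 381 K.
Isochoric: V stays 37.7 L; P/T = const ⇒ T₂ = 973 K, P₂ = 1040 kPa.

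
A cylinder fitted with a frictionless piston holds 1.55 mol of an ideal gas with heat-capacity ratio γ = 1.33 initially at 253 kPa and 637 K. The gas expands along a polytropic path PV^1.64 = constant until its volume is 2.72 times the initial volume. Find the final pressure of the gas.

V₁ = nRT₁/P₁ = 1.55×8.314×637/253 = 32.4 L.
Polytropic n=1.64: T₂ = T₁(V₁/V₂)^(n−1) = 637×(0.368)^0.64 = 336 K; P₂ = P₁(V₁/V₂)^n = 49.0 kPa.

49.0 kPa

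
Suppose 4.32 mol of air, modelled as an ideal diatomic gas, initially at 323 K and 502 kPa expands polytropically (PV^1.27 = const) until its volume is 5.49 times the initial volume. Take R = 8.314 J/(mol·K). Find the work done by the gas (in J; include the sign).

V₁ = nRT₁/P₁ = 4.32×8.314×323/502 = 23.1 L.
Polytropic n=1.27: T₂ = T₁(V₁/V₂)^(n−1) = 323×(0.182)^0.27 = 204 K; P₂ = P₁(V₁/V₂)^n = 57.7 kPa.
W = (P₁V₁−P₂V₂)/(n−1) = (502×23.1−57.7×127)/0.27 = 15800 J.

15800 J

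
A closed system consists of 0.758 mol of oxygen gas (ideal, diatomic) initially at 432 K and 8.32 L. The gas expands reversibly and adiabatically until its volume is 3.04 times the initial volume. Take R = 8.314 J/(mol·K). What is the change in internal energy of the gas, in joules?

-2440 J

P₁ = nRT₁/V₁ = 0.758×8.314×432/8.32 = 327 kPa.
Adiabatic: TV^(γ−1) = const ⇒ T₂ = 432×(0.329)^0.400 = 277 K; PV^γ = const ⇒ P₂ = 69.0 kPa.
For an ideal gas ΔU = nCvΔT with Cv = (5/2)R = 20.8 J/(mol·K).
ΔU = 0.758×20.8×(277−432) = -2440 J.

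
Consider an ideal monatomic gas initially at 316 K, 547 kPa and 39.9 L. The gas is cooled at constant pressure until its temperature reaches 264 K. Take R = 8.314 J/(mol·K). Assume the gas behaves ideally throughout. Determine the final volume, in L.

Isobaric: P stays 547 kPa; V/T = const ⇒ T₂ = 264 K, V₂ = 33.3 L.

33.3 L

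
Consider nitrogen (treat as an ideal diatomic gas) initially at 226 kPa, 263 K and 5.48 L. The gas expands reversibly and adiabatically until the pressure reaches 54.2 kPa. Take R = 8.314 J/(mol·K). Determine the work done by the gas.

n = P₁V₁/(RT₁) = 226×5.48/(8.314×263) = 0.566 mol.
Adiabatic: T₂/T₁ = (P₂/P₁)^((γ−1)/γ) ⇒ T₂ = 263×(0.240)^0.286 = 175 K; V₂ = 15.2 L.
ΔU = nCvΔT = 0.566×20.8×(175−263) = -1040 J.
Q = 0 for an adiabatic process, so W = −ΔU = 1040 J.

1040 J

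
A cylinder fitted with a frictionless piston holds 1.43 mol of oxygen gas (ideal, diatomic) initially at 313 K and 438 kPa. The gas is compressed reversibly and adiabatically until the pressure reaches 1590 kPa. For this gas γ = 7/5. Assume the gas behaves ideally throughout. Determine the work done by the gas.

V₁ = nRT₁/P₁ = 1.43×8.314×313/438 = 8.50 L.
Adiabatic: T₂/T₁ = (P₂/P₁)^((γ−1)/γ) ⇒ T₂ = 313×(3.63)^0.286 = 452 K; V₂ = 3.38 L.
ΔU = nCvΔT = 1.43×20.8×(452−313) = 4140 J.
Q = 0 for an adiabatic process, so W = −ΔU = -4140 J.

-4140 J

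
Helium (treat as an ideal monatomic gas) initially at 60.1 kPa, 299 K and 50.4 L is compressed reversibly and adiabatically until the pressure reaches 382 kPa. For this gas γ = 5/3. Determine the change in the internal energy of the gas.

4980 J

n = P₁V₁/(RT₁) = 60.1×50.4/(8.314×299) = 1.22 mol.
Adiabatic: T₂/T₁ = (P₂/P₁)^((γ−1)/γ) ⇒ T₂ = 299×(6.36)^0.400 = 627 K; V₂ = 16.6 L.
For an ideal gas ΔU = nCvΔT with Cv = (3/2)R = 12.5 J/(mol·K).
ΔU = 1.22×12.5×(627−299) = 4980 J.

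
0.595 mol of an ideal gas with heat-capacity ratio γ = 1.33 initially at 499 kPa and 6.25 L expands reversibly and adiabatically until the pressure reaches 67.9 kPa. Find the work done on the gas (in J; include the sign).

T₁ = P₁V₁/(nR) = 499×6.25/(0.595×8.314) = 630 K.
Adiabatic: T₂/T₁ = (P₂/P₁)^((γ−1)/γ) ⇒ T₂ = 630×(0.136)^0.248 = 384 K; V₂ = 28.0 L.
ΔU = nCvΔT = 0.595×25.2×(384−630) = -3690 J.
Q = 0 for an adiabatic process, so W = −ΔU = 3690 J.
Work done on the gas = −W_by = -3690 J.

-3690 J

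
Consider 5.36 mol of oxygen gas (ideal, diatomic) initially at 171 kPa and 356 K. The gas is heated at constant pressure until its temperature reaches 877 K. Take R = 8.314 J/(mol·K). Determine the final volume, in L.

229 L

V₁ = nRT₁/P₁ = 5.36×8.314×356/171 = 92.8 L.
Isobaric: P stays 171 kPa; V/T = const ⇒ T₂ = 877 K, V₂ = 229 L.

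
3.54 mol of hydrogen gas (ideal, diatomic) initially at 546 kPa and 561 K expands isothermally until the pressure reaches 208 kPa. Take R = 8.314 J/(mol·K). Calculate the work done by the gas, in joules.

15900 J

V₁ = nRT₁/P₁ = 3.54×8.314×561/546 = 30.2 L.
Isothermal: T stays 561 K; PV = const ⇒ V₂ = 79.4 L, P₂ = 208 kPa.
W = nRT ln(V₂/V₁) = 3.54×8.314×561×ln(2.62) = 15900 J.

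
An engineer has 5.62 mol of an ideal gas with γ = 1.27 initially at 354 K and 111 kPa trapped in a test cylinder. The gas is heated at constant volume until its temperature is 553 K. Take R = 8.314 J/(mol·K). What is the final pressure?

173 kPa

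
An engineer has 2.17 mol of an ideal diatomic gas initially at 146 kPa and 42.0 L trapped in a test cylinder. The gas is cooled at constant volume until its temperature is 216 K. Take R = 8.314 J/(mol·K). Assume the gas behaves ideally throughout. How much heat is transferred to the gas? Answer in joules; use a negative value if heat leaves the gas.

-5590 J

T₁ = P₁V₁/(nR) = 146×42.0/(2.17×8.314) = 340 K.
Isochoric: V stays 42.0 L; P/T = const ⇒ T₂ = 216 K, P₂ = 92.8 kPa.
W = 0 (no volume change).
ΔU = nCvΔT = 2.17×20.8×(216−340) = -5590 J.
Q = ΔU = -5590 J.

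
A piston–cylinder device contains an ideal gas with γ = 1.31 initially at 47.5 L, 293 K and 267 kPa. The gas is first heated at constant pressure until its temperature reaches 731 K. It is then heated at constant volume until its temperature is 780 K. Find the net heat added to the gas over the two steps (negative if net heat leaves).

87000 J

n = P₁V₁/(RT₁) = 267×47.5/(8.314×293) = 5.21 mol.
Step 1 — Isobaric: P stays 267 kPa; V/T = const ⇒ T₂ = 731 K, V₂ = 119 L.
W = PΔV = 267×(119−47.5) kPa·L = 19000 J.
ΔU = nCvΔT = 5.21×26.8×(731−293) = 61200 J.
Q = ΔU + W = nCpΔT = 80100 J.
State after step 1: P = 267 kPa, V = 119 L, T = 731 K.
Step 2 — Isochoric: V stays 119 L; P/T = const ⇒ T₂ = 780 K, P₂ = 285 kPa.
W = 0 (no volume change).
ΔU = nCvΔT = 5.21×26.8×(780−731) = 6840 J.
Q = ΔU = 6840 J.
Net over both steps: W = 19000 J, Q = 87000 J, ΔU = 68000 J.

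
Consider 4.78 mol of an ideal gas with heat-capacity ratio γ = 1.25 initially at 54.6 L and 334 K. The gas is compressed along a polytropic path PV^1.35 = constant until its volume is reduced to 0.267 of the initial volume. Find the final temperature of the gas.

P₁ = nRT₁/V₁ = 4.78×8.314×334/54.6 = 243 kPa.
Polytropic n=1.35: T₂ = T₁(V₁/V₂)^(n−1) = 334×(3.75)^0.35 = 530 K; P₂ = P₁(V₁/V₂)^n = 1450 kPa.

530 K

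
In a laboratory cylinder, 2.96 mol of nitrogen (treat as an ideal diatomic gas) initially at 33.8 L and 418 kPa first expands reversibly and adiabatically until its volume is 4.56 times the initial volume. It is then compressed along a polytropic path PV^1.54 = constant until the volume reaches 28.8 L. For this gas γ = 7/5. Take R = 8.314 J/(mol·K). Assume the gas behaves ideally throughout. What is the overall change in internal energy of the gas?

T₁ = P₁V₁/(nR) = 418×33.8/(2.96×8.314) = 574 K.
Step 1 — Adiabatic: TV^(γ−1) = const ⇒ T₂ = 574×(0.219)^0.400 = 313 K; PV^γ = const ⇒ P₂ = 50.0 kPa.
ΔU = nCvΔT = 2.96×20.8×(313−574) = -16100 J.
Q = 0 for an adiabatic process, so W = −ΔU = 16100 J.
State after step 1: P = 50.0 kPa, V = 154 L, T = 313 K.
Step 2 — Polytropic n=1.54: T₂ = T₁(V₁/V₂)^(n−1) = 313×(5.35)^0.54 = 774 K; P₂ = P₁(V₁/V₂)^n = 661 kPa.
W = (P₁V₁−P₂V₂)/(n−1) = (50.0×154−661×28.8)/0.54 = -21000 J.
ΔU = nCvΔT = 2.96×20.8×(774−313) = 28400 J.
Q = ΔU + W = 7360 J.
Net over both steps: W = -4950 J, Q = 7360 J, ΔU = 12300 J.

12300 J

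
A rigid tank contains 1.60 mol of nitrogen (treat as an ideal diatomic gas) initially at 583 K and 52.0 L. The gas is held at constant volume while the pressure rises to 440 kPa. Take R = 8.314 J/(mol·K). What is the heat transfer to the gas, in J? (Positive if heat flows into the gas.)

37800 J

P₁ = nRT₁/V₁ = 1.60×8.314×583/52.0 = 149 kPa.
Isochoric: V stays 52.0 L; P/T = const ⇒ T₂ = 1720 K, P₂ = 440 kPa.
W = 0 (no volume change).
ΔU = nCvΔT = 1.60×20.8×(1720−583) = 37800 J.
Q = ΔU = 37800 J.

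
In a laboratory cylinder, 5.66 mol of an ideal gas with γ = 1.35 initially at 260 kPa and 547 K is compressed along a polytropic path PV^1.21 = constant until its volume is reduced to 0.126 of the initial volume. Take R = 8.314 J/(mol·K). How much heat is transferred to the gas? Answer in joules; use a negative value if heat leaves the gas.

-26700 J

V₁ = nRT₁/P₁ = 5.66×8.314×547/260 = 99.0 L.
Polytropic n=1.21: T₂ = T₁(V₁/V₂)^(n−1) = 547×(7.94)^0.21 = 845 K; P₂ = P₁(V₁/V₂)^n = 3190 kPa.
W = (P₁V₁−P₂V₂)/(n−1) = (260×99.0−3190×12.5)/0.21 = -66800 J.
ΔU = nCvΔT = 5.66×23.8×(845−547) = 40100 J.
Q = ΔU + W = -26700 J.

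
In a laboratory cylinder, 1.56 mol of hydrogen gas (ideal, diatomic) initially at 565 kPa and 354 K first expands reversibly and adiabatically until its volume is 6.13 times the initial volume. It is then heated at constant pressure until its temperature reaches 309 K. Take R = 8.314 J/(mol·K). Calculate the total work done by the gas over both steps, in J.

V₁ = nRT₁/P₁ = 1.56×8.314×354/565 = 8.13 L.
Step 1 — Adiabatic: TV^(γ−1) = const ⇒ T₂ = 354×(0.163)^0.400 = 171 K; PV^γ = const ⇒ P₂ = 44.6 kPa.
ΔU = nCvΔT = 1.56×20.8×(171−354) = -5920 J.
Q = 0 for an adiabatic process, so W = −ΔU = 5920 J.
State after step 1: P = 44.6 kPa, V = 49.8 L, T = 171 K.
Step 2 — Isobaric: P stays 44.6 kPa; V/T = const ⇒ T₂ = 309 K, V₂ = 89.8 L.
W = PΔV = 44.6×(89.8−49.8) kPa·L = 1780 J.
ΔU = nCvΔT = 1.56×20.8×(309−171) = 4460 J.
Q = ΔU + W = nCpΔT = 6250 J.
Net over both steps: W = 7710 J, Q = 6250 J, ΔU = -1460 J.

7710 J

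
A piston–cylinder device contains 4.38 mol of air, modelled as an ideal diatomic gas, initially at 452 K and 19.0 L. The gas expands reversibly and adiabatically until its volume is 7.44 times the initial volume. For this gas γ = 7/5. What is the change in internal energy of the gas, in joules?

-22700 J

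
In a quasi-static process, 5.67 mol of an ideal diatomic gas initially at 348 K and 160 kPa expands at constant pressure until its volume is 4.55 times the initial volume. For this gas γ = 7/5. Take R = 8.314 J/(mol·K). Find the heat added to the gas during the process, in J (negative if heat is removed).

204000 J

V₁ = nRT₁/P₁ = 5.67×8.314×348/160 = 103 L.
Isobaric: P stays 160 kPa; V/T = const ⇒ T₂ = 1580 K, V₂ = 467 L.
W = PΔV = 160×(467−103) kPa·L = 58200 J.
ΔU = nCvΔT = 5.67×20.8×(1580−348) = 146000 J.
Q = ΔU + W = nCpΔT = 204000 J.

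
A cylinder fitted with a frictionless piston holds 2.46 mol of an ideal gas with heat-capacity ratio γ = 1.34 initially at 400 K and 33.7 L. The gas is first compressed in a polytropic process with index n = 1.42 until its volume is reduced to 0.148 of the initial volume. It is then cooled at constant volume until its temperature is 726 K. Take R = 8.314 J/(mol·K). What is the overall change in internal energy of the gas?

19600 J

P₁ = nRT₁/V₁ = 2.46×8.314×400/33.7 = 243 kPa.
Step 1 — Polytropic n=1.42: T₂ = T₁(V₁/V₂)^(n−1) = 400×(6.76)^0.42 = 892 K; P₂ = P₁(V₁/V₂)^n = 3660 kPa.
W = (P₁V₁−P₂V₂)/(n−1) = (243×33.7−3660×4.99)/0.42 = -24000 J.
ΔU = nCvΔT = 2.46×24.5×(892−400) = 29600 J.
Q = ΔU + W = 5640 J.
State after step 1: P = 3660 kPa, V = 4.99 L, T = 892 K.
Step 2 — Isochoric: V stays 4.99 L; P/T = const ⇒ T₂ = 726 K, P₂ = 2980 kPa.
W = 0 (no volume change).
ΔU = nCvΔT = 2.46×24.5×(726−892) = -10000 J.
Q = ΔU = -10000 J.
Net over both steps: W = -24000 J, Q = -4370 J, ΔU = 19600 J.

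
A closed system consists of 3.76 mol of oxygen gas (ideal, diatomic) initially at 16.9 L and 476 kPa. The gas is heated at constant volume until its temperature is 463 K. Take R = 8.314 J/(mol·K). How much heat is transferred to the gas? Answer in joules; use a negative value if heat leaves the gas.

16100 J

T₁ = P₁V₁/(nR) = 476×16.9/(3.76×8.314) = 257 K.
Isochoric: V stays 16.9 L; P/T = const ⇒ T₂ = 463 K, P₂ = 856 kPa.
W = 0 (no volume change).
ΔU = nCvΔT = 3.76×20.8×(463−257) = 16100 J.
Q = ΔU = 16100 J.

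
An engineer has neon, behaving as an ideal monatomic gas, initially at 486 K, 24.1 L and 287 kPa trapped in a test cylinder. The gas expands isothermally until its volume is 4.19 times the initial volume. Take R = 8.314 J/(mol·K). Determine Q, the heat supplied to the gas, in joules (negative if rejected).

9910 J

n = P₁V₁/(RT₁) = 287×24.1/(8.314×486) = 1.71 mol.
Isothermal: T stays 486 K; PV = const ⇒ V₂ = 101 L, P₂ = 68.5 kPa.
ΔU = 0 (ideal gas, T constant).
W = nRT ln(V₂/V₁) = 1.71×8.314×486×ln(4.19) = 9910 J.
Q = ΔU + W = 9910 J.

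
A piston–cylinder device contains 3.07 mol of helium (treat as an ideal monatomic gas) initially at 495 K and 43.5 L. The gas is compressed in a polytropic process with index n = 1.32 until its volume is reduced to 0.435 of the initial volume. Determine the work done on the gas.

12100 J

P₁ = nRT₁/V₁ = 3.07×8.314×495/43.5 = 290 kPa.
Polytropic n=1.32: T₂ = T₁(V₁/V₂)^(n−1) = 495×(2.30)^0.32 = 646 K; P₂ = P₁(V₁/V₂)^n = 871 kPa.
W = (P₁V₁−P₂V₂)/(n−1) = (290×43.5−871×18.9)/0.32 = -12100 J.
Work done on the gas = −W_by = 12100 J.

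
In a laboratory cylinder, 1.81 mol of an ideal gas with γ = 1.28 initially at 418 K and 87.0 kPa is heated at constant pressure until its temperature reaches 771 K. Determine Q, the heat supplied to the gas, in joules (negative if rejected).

V₁ = nRT₁/P₁ = 1.81×8.314×418/87.0 = 72.3 L.
Isobaric: P stays 87.0 kPa; V/T = const ⇒ T₂ = 771 K, V₂ = 133 L.
W = PΔV = 87.0×(133−72.3) kPa·L = 5310 J.
ΔU = nCvΔT = 1.81×29.7×(771−418) = 19000 J.
Q = ΔU + W = nCpΔT = 24300 J.

24300 J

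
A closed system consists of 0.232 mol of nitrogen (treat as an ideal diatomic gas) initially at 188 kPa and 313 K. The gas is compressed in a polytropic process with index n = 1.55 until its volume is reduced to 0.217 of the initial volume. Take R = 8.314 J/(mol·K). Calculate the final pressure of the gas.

V₁ = nRT₁/P₁ = 0.232×8.314×313/188 = 3.21 L.
Polytropic n=1.55: T₂ = T₁(V₁/V₂)^(n−1) = 313×(4.61)^0.55 = 725 K; P₂ = P₁(V₁/V₂)^n = 2010 kPa.

2010 kPa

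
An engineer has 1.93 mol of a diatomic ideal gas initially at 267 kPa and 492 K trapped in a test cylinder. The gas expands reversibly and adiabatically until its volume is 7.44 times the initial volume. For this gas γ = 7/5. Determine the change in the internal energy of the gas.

-10900 J

V₁ = nRT₁/P₁ = 1.93×8.314×492/267 = 29.6 L.
Adiabatic: TV^(γ−1) = const ⇒ T₂ = 492×(0.134)^0.400 = 220 K; PV^γ = const ⇒ P₂ = 16.1 kPa.
For an ideal gas ΔU = nCvΔT with Cv = (5/2)R = 20.8 J/(mol·K).
ΔU = 1.93×20.8×(220−492) = -10900 J.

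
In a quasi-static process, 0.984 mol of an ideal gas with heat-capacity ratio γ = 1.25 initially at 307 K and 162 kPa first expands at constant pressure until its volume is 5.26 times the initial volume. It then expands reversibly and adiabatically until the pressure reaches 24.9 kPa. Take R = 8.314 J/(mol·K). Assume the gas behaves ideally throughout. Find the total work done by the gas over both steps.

V₁ = nRT₁/P₁ = 0.984×8.314×307/162 = 15.5 L.
Step 1 — Isobaric: P stays 162 kPa; V/T = const ⇒ T₂ = 1610 K, V₂ = 81.5 L.
W = PΔV = 162×(81.5−15.5) kPa·L = 10700 J.
ΔU = nCvΔT = 0.984×33.3×(1610−307) = 42800 J.
Q = ΔU + W = nCpΔT = 53500 J.
State after step 1: P = 162 kPa, V = 81.5 L, T = 1610 K.
Step 2 — Adiabatic: T₂/T₁ = (P₂/P₁)^((γ−1)/γ) ⇒ T₂ = 1610×(0.154)^0.200 = 1110 K; V₂ = 365 L.
ΔU = nCvΔT = 0.984×33.3×(1110−1610) = -16500 J.
Q = 0 for an adiabatic process, so W = −ΔU = 16500 J.
Net over both steps: W = 27200 J, Q = 53500 J, ΔU = 26300 J.

27200 J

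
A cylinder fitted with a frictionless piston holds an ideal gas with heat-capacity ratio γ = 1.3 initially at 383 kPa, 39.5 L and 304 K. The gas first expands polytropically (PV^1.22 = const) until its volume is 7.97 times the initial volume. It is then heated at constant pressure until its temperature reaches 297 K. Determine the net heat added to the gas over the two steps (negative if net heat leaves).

n = P₁V₁/(RT₁) = 383×39.5/(8.314×304) = 5.99 mol.
Step 1 — Polytropic n=1.22: T₂ = T₁(V₁/V₂)^(n−1) = 304×(0.125)^0.22 = 193 K; P₂ = P₁(V₁/V₂)^n = 30.4 kPa.
W = (P₁V₁−P₂V₂)/(n−1) = (383×39.5−30.4×315)/0.22 = 25200 J.
ΔU = nCvΔT = 5.99×27.7×(193−304) = -18500 J.
Q = ΔU + W = 6720 J.
State after step 1: P = 30.4 kPa, V = 315 L, T = 193 K.
Step 2 — Isobaric: P stays 30.4 kPa; V/T = const ⇒ T₂ = 297 K, V₂ = 486 L.
W = PΔV = 30.4×(486−315) kPa·L = 5200 J.
ΔU = nCvΔT = 5.99×27.7×(297−193) = 17300 J.
Q = ΔU + W = nCpΔT = 22500 J.
Net over both steps: W = 30400 J, Q = 29200 J, ΔU = -1160 J.

29200 J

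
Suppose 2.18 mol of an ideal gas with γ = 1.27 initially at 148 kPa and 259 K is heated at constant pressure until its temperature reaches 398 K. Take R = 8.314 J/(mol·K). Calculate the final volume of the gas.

48.7 L

V₁ = nRT₁/P₁ = 2.18×8.314×259/148 = 31.7 L.
Isobaric: P stays 148 kPa; V/T = const ⇒ T₂ = 398 K, V₂ = 48.7 L.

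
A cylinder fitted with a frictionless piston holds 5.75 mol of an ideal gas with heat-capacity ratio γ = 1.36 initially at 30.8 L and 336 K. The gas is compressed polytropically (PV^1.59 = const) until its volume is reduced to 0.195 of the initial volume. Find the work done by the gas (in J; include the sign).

-44200 J

P₁ = nRT₁/V₁ = 5.75×8.314×336/30.8 = 522 kPa.
Polytropic n=1.59: T₂ = T₁(V₁/V₂)^(n−1) = 336×(5.13)^0.59 = 881 K; P₂ = P₁(V₁/V₂)^n = 7020 kPa.
W = (P₁V₁−P₂V₂)/(n−1) = (522×30.8−7020×6.01)/0.59 = -44200 J.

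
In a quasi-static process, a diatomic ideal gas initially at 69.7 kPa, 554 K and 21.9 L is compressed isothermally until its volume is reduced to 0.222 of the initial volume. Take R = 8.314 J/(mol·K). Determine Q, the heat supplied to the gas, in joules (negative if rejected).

-2300 J

n = P₁V₁/(RT₁) = 69.7×21.9/(8.314×554) = 0.331 mol.
Isothermal: T stays 554 K; PV = const ⇒ V₂ = 4.86 L, P₂ = 314 kPa.
ΔU = 0 (ideal gas, T constant).
W = nRT ln(V₂/V₁) = 0.331×8.314×554×ln(0.222) = -2300 J.
Q = ΔU + W = -2300 J.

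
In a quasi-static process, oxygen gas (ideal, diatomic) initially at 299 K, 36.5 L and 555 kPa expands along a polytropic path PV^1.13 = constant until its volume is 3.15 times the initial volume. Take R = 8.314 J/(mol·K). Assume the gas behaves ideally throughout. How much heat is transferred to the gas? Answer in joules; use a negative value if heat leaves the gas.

n = P₁V₁/(RT₁) = 555×36.5/(8.314×299) = 8.15 mol.
Polytropic n=1.13: T₂ = T₁(V₁/V₂)^(n−1) = 299×(0.317)^0.13 = 258 K; P₂ = P₁(V₁/V₂)^n = 152 kPa.
W = (P₁V₁−P₂V₂)/(n−1) = (555×36.5−152×115)/0.13 = 21600 J.
ΔU = nCvΔT = 8.15×20.8×(258−299) = -7020 J.
Q = ΔU + W = 14600 J.

14600 J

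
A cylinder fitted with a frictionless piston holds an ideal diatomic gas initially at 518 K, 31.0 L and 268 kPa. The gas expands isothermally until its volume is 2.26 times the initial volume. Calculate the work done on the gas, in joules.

-6770 J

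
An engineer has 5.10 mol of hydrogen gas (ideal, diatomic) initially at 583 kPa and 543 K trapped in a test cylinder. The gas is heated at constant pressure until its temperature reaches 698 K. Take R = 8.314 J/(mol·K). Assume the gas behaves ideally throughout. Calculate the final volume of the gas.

V₁ = nRT₁/P₁ = 5.10×8.314×543/583 = 39.5 L.
Isobaric: P stays 583 kPa; V/T = const ⇒ T₂ = 698 K, V₂ = 50.8 L.

50.8 L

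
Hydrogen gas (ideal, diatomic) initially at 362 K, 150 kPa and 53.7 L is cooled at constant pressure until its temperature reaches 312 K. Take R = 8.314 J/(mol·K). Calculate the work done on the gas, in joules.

n = P₁V₁/(RT₁) = 150×53.7/(8.314×362) = 2.68 mol.
Isobaric: P stays 150 kPa; V/T = const ⇒ T₂ = 312 K, V₂ = 46.3 L.
W = PΔV = 150×(46.3−53.7) kPa·L = -1110 J.
Work done on the gas = −W_by = 1110 J.

1110 J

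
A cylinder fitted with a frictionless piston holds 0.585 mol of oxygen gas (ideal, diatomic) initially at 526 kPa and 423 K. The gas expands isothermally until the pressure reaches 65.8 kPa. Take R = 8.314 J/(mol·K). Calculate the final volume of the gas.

V₁ = nRT₁/P₁ = 0.585×8.314×423/526 = 3.91 L.
Isothermal: T stays 423 K; PV = const ⇒ V₂ = 31.3 L, P₂ = 65.8 kPa.

31.3 L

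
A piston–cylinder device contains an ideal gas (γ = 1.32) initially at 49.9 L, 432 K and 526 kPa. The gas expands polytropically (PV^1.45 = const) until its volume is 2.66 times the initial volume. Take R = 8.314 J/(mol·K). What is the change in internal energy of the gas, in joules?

-29200 J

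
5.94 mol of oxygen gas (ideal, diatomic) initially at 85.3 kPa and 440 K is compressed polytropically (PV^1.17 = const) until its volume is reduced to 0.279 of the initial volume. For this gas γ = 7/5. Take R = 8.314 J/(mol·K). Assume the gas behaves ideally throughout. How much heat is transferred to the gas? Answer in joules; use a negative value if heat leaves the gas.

-17800 J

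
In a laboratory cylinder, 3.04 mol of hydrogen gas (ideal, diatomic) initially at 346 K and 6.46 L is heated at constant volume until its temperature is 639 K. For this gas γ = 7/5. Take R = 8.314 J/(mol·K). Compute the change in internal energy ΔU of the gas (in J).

18500 J

P₁ = nRT₁/V₁ = 3.04×8.314×346/6.46 = 1350 kPa.
Isochoric: V stays 6.46 L; P/T = const ⇒ T₂ = 639 K, P₂ = 2500 kPa.
For an ideal gas ΔU = nCvΔT with Cv = (5/2)R = 20.8 J/(mol·K).
ΔU = 3.04×20.8×(639−346) = 18500 J.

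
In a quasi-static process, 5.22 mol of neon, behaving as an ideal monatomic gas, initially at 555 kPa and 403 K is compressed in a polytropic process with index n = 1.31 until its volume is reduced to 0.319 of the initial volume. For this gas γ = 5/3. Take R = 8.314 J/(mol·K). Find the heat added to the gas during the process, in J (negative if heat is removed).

V₁ = nRT₁/P₁ = 5.22×8.314×403/555 = 31.5 L.
Polytropic n=1.31: T₂ = T₁(V₁/V₂)^(n−1) = 403×(3.13)^0.31 = 574 K; P₂ = P₁(V₁/V₂)^n = 2480 kPa.
W = (P₁V₁−P₂V₂)/(n−1) = (555×31.5−2480×10.1)/0.31 = -24000 J.
ΔU = nCvΔT = 5.22×12.5×(574−403) = 11200 J.
Q = ΔU + W = -12800 J.

-12800 J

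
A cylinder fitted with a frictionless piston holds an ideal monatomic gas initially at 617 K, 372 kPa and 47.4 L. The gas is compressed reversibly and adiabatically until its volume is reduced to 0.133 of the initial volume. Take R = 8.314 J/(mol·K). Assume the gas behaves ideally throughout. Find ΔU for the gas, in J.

n = P₁V₁/(RT₁) = 372×47.4/(8.314×617) = 3.44 mol.
Adiabatic: TV^(γ−1) = const ⇒ T₂ = 617×(7.52)^0.667 = 2370 K; PV^γ = const ⇒ P₂ = 10700 kPa.
For an ideal gas ΔU = nCvΔT with Cv = (3/2)R = 12.5 J/(mol·K).
ΔU = 3.44×12.5×(2370−617) = 75100 J.

75100 J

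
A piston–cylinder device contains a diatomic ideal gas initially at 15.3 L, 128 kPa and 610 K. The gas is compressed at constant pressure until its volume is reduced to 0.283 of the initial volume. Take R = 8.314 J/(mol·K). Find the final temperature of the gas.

Isobaric: P stays 128 kPa; V/T = const ⇒ T₂ = 173 K, V₂ = 4.33 L.

173 K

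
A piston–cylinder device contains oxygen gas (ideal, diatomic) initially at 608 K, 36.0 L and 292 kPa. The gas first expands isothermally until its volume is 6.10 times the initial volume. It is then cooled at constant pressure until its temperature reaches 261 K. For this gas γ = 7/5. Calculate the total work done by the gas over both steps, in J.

13000 J

n = P₁V₁/(RT₁) = 292×36.0/(8.314×608) = 2.08 mol.
Step 1 — Isothermal: T stays 608 K; PV = const ⇒ V₂ = 220 L, P₂ = 47.9 kPa.
ΔU = 0 (ideal gas, T constant).
W = nRT ln(V₂/V₁) = 2.08×8.314×608×ln(6.10) = 19000 J.
Q = ΔU + W = 19000 J.
State after step 1: P = 47.9 kPa, V = 220 L, T = 608 K.
Step 2 — Isobaric: P stays 47.9 kPa; V/T = const ⇒ T₂ = 261 K, V₂ = 94.3 L.
W = PΔV = 47.9×(94.3−220) kPa·L = -6000 J.
ΔU = nCvΔT = 2.08×20.8×(261−608) = -15000 J.
Q = ΔU + W = nCpΔT = -21000 J.
Net over both steps: W = 13000 J, Q = -1990 J, ΔU = -15000 J.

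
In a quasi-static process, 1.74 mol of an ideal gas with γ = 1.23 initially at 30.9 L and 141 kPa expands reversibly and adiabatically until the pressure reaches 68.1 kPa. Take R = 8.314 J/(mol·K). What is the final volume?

T₁ = P₁V₁/(nR) = 141×30.9/(1.74×8.314) = 301 K.
Adiabatic: T₂/T₁ = (P₂/P₁)^((γ−1)/γ) ⇒ T₂ = 301×(0.483)^0.187 = 263 K; V₂ = 55.8 L.

55.8 L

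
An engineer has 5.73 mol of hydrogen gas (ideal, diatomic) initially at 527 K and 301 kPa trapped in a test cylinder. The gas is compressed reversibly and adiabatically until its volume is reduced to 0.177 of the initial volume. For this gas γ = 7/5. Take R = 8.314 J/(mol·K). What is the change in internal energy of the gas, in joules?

V₁ = nRT₁/P₁ = 5.73×8.314×527/301 = 83.4 L.
Adiabatic: TV^(γ−1) = const ⇒ T₂ = 527×(5.65)^0.400 = 1050 K; PV^γ = const ⇒ P₂ = 3400 kPa.
For an ideal gas ΔU = nCvΔT with Cv = (5/2)R = 20.8 J/(mol·K).
ΔU = 5.73×20.8×(1050−527) = 62700 J.

62700 J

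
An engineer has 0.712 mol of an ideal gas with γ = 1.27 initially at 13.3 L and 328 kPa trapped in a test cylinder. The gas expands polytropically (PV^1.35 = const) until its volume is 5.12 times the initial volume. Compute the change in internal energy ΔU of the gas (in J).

-7030 J

T₁ = P₁V₁/(nR) = 328×13.3/(0.712×8.314) = 737 K.
Polytropic n=1.35: T₂ = T₁(V₁/V₂)^(n−1) = 737×(0.195)^0.35 = 416 K; P₂ = P₁(V₁/V₂)^n = 36.2 kPa.
For an ideal gas ΔU = nCvΔT with Cv = R/(γ−1) = 30.8 J/(mol·K).
ΔU = 0.712×30.8×(416−737) = -7030 J.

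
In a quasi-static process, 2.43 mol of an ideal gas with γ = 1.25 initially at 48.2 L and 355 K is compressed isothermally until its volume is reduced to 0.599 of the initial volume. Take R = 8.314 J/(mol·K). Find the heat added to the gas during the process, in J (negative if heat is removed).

P₁ = nRT₁/V₁ = 2.43×8.314×355/48.2 = 149 kPa.
Isothermal: T stays 355 K; PV = const ⇒ V₂ = 28.9 L, P₂ = 248 kPa.
ΔU = 0 (ideal gas, T constant).
W = nRT ln(V₂/V₁) = 2.43×8.314×355×ln(0.599) = -3680 J.
Q = ΔU + W = -3680 J.

-3680 J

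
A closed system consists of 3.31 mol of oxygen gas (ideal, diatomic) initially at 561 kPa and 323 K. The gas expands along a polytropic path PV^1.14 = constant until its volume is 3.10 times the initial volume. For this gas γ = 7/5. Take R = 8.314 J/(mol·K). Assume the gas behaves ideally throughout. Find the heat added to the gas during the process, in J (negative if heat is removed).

6050 J

V₁ = nRT₁/P₁ = 3.31×8.314×323/561 = 15.8 L.
Polytropic n=1.14: T₂ = T₁(V₁/V₂)^(n−1) = 323×(0.323)^0.14 = 276 K; P₂ = P₁(V₁/V₂)^n = 154 kPa.
W = (P₁V₁−P₂V₂)/(n−1) = (561×15.8−154×49.1)/0.14 = 9300 J.
ΔU = nCvΔT = 3.31×20.8×(276−323) = -3260 J.
Q = ΔU + W = 6050 J.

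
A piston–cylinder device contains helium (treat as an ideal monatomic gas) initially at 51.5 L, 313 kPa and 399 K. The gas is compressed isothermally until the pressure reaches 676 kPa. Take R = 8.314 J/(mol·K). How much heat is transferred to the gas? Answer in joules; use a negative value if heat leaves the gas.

-12400 J

n = P₁V₁/(RT₁) = 313×51.5/(8.314×399) = 4.86 mol.
Isothermal: T stays 399 K; PV = const ⇒ V₂ = 23.8 L, P₂ = 676 kPa.
ΔU = 0 (ideal gas, T constant).
W = nRT ln(V₂/V₁) = 4.86×8.314×399×ln(0.463) = -12400 J.
Q = ΔU + W = -12400 J.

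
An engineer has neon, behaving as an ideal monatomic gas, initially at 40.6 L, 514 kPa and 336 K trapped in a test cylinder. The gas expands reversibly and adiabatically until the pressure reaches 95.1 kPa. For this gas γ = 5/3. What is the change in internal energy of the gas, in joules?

n = P₁V₁/(RT₁) = 514×40.6/(8.314×336) = 7.47 mol.
Adiabatic: T₂/T₁ = (P₂/P₁)^((γ−1)/γ) ⇒ T₂ = 336×(0.185)^0.400 = 171 K; V₂ = 112 L.
For an ideal gas ΔU = nCvΔT with Cv = (3/2)R = 12.5 J/(mol·K).
ΔU = 7.47×12.5×(171−336) = -15400 J.

-15400 J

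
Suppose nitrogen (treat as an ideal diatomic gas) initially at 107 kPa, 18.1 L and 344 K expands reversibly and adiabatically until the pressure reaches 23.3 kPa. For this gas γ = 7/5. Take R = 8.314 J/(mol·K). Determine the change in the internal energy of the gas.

n = P₁V₁/(RT₁) = 107×18.1/(8.314×344) = 0.677 mol.
Adiabatic: T₂/T₁ = (P₂/P₁)^((γ−1)/γ) ⇒ T₂ = 344×(0.218)^0.286 = 223 K; V₂ = 53.8 L.
For an ideal gas ΔU = nCvΔT with Cv = (5/2)R = 20.8 J/(mol·K).
ΔU = 0.677×20.8×(223−344) = -1710 J.

-1710 J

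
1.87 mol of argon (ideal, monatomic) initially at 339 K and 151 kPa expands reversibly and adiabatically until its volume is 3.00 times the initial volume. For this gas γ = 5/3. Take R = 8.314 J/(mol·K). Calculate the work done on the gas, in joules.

-4110 J

V₁ = nRT₁/P₁ = 1.87×8.314×339/151 = 34.9 L.
Adiabatic: TV^(γ−1) = const ⇒ T₂ = 339×(0.333)^0.667 = 163 K; PV^γ = const ⇒ P₂ = 24.2 kPa.
ΔU = nCvΔT = 1.87×12.5×(163−339) = -4110 J.
Q = 0 for an adiabatic process, so W = −ΔU = 4110 J.
Work done on the gas = −W_by = -4110 J.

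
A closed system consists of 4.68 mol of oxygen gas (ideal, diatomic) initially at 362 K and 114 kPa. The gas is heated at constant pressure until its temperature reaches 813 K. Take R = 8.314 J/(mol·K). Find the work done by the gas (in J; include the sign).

17500 J

V₁ = nRT₁/P₁ = 4.68×8.314×362/114 = 124 L.
Isobaric: P stays 114 kPa; V/T = const ⇒ T₂ = 813 K, V₂ = 277 L.
W = PΔV = 114×(277−124) kPa·L = 17500 J.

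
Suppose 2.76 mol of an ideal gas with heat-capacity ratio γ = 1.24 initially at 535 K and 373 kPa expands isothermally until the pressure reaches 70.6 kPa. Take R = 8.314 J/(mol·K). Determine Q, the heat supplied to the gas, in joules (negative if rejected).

V₁ = nRT₁/P₁ = 2.76×8.314×535/373 = 32.9 L.
Isothermal: T stays 535 K; PV = const ⇒ V₂ = 174 L, P₂ = 70.6 kPa.
ΔU = 0 (ideal gas, T constant).
W = nRT ln(V₂/V₁) = 2.76×8.314×535×ln(5.28) = 20400 J.
Q = ΔU + W = 20400 J.

20400 J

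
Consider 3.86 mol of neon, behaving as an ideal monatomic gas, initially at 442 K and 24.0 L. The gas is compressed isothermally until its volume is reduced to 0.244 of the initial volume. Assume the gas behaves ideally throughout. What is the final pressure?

2420 kPa

P₁ = nRT₁/V₁ = 3.86×8.314×442/24.0 = 591 kPa.
Isothermal: T stays 442 K; PV = const ⇒ V₂ = 5.86 L, P₂ = 2420 kPa.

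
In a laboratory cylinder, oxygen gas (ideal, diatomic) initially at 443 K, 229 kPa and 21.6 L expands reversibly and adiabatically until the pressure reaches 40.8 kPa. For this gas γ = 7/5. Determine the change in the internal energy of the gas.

n = P₁V₁/(RT₁) = 229×21.6/(8.314×443) = 1.34 mol.
Adiabatic: T₂/T₁ = (P₂/P₁)^((γ−1)/γ) ⇒ T₂ = 443×(0.178)^0.286 = 271 K; V₂ = 74.1 L.
For an ideal gas ΔU = nCvΔT with Cv = (5/2)R = 20.8 J/(mol·K).
ΔU = 1.34×20.8×(271−443) = -4810 J.

-4810 J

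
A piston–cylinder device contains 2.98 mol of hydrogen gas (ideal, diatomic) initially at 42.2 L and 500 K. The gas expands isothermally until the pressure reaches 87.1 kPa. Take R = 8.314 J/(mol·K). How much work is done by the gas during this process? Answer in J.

15100 J

P₁ = nRT₁/V₁ = 2.98×8.314×500/42.2 = 294 kPa.
Isothermal: T stays 500 K; PV = const ⇒ V₂ = 142 L, P₂ = 87.1 kPa.
W = nRT ln(V₂/V₁) = 2.98×8.314×500×ln(3.37) = 15100 J.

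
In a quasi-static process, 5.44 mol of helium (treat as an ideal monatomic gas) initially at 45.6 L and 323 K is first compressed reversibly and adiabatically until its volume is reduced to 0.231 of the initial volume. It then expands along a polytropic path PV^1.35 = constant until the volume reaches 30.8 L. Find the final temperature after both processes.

P₁ = nRT₁/V₁ = 5.44×8.314×323/45.6 = 320 kPa.
Step 1 — Adiabatic: TV^(γ−1) = const ⇒ T₂ = 323×(4.33)^0.667 = 858 K; PV^γ = const ⇒ P₂ = 3680 kPa.
ΔU = nCvΔT = 5.44×12.5×(858−323) = 36300 J.
Q = 0 for an adiabatic process, so W = −ΔU = -36300 J.
State after step 1: P = 3680 kPa, V = 10.5 L, T = 858 K.
Step 2 — Polytropic n=1.35: T₂ = T₁(V₁/V₂)^(n−1) = 858×(0.342)^0.35 = 589 K; P₂ = P₁(V₁/V₂)^n = 865 kPa.
W = (P₁V₁−P₂V₂)/(n−1) = (3680×10.5−865×30.8)/0.35 = 34700 J.
ΔU = nCvΔT = 5.44×12.5×(589−858) = -18200 J.
Q = ΔU + W = 16500 J.
Net over both steps: W = -1580 J, Q = 16500 J, ΔU = 18100 J.

589 K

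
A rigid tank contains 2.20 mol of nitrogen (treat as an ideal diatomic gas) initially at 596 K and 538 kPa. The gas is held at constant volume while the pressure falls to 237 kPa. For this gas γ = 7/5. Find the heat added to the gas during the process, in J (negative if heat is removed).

-15200 J

V₁ = nRT₁/P₁ = 2.20×8.314×596/538 = 20.3 L.
Isochoric: V stays 20.3 L; P/T = const ⇒ T₂ = 263 K, P₂ = 237 kPa.
W = 0 (no volume change).
ΔU = nCvΔT = 2.20×20.8×(263−596) = -15200 J.
Q = ΔU = -15200 J.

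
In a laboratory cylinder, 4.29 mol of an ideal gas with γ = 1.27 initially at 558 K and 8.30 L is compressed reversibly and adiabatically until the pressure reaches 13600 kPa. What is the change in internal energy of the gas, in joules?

32900 J

P₁ = nRT₁/V₁ = 4.29×8.314×558/8.30 = 2400 kPa.
Adiabatic: T₂/T₁ = (P₂/P₁)^((γ−1)/γ) ⇒ T₂ = 558×(5.67)^0.213 = 807 K; V₂ = 2.12 L.
For an ideal gas ΔU = nCvΔT with Cv = R/(γ−1) = 30.8 J/(mol·K).
ΔU = 4.29×30.8×(807−558) = 32900 J.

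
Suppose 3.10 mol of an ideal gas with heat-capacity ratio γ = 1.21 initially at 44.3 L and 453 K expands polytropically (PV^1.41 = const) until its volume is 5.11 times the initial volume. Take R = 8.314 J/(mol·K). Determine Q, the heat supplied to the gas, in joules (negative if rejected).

-13200 J

P₁ = nRT₁/V₁ = 3.10×8.314×453/44.3 = 264 kPa.
Polytropic n=1.41: T₂ = T₁(V₁/V₂)^(n−1) = 453×(0.196)^0.41 = 232 K; P₂ = P₁(V₁/V₂)^n = 26.4 kPa.
W = (P₁V₁−P₂V₂)/(n−1) = (264×44.3−26.4×226)/0.41 = 13900 J.
ΔU = nCvΔT = 3.10×39.6×(232−453) = -27100 J.
Q = ΔU + W = -13200 J.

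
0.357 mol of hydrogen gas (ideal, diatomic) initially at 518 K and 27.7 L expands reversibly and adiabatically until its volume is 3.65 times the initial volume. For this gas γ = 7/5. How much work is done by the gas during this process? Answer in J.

1550 J

P₁ = nRT₁/V₁ = 0.357×8.314×518/27.7 = 55.5 kPa.
Adiabatic: TV^(γ−1) = const ⇒ T₂ = 518×(0.274)^0.400 = 309 K; PV^γ = const ⇒ P₂ = 9.06 kPa.
ΔU = nCvΔT = 0.357×20.8×(309−518) = -1550 J.
Q = 0 for an adiabatic process, so W = −ΔU = 1550 J.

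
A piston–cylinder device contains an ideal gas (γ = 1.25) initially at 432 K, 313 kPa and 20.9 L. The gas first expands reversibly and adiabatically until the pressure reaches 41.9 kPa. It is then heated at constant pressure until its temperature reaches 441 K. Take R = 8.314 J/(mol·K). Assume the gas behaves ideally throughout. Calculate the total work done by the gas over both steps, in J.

11000 J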